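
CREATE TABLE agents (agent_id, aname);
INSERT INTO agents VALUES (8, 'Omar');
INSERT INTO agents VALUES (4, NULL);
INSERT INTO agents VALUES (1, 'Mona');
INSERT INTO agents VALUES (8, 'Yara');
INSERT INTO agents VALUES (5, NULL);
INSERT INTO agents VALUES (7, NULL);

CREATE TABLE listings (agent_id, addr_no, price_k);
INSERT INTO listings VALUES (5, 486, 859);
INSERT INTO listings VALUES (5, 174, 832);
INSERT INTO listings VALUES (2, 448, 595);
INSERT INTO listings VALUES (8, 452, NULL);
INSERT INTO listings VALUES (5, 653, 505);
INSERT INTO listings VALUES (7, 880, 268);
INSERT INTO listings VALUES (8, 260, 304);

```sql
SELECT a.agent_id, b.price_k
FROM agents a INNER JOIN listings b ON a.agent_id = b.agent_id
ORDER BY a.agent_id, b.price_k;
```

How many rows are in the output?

8

INNER JOIN keeps only pairs where the ON condition holds.
Matching on a.agent_id = b.agent_id.
- a row (agent_id=8): matches 2 b row(s) → 2 output row(s).
- a row (agent_id=4): no match → dropped.
- a row (agent_id=1): no match → dropped.
- a row (agent_id=8): matches 2 b row(s) → 2 output row(s).
- a row (agent_id=5): matches 3 b row(s) → 3 output row(s).
- a row (agent_id=7): matches 1 b row(s) → 1 output row(s).
Total: 8 rows.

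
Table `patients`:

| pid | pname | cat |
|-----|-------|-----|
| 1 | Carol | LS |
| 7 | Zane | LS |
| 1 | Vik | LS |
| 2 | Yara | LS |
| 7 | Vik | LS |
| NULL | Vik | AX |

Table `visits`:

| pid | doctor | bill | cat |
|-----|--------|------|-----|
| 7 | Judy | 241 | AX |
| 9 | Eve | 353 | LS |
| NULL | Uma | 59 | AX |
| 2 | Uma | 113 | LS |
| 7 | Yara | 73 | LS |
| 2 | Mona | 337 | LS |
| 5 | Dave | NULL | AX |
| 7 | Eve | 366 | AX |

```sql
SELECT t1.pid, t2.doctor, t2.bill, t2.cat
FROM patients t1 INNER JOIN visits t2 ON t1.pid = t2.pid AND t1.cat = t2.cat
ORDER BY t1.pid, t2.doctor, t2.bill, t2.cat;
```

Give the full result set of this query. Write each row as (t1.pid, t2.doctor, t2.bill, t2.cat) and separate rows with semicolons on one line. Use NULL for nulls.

(2, Mona, 337, LS); (2, Uma, 113, LS); (7, Yara, 73, LS); (7, Yara, 73, LS)

INNER JOIN keeps only pairs where the ON condition holds.
Matching on t1.pid = t2.pid AND t1.cat = t2.cat. A NULL in a compared column never satisfies the condition.
- t1[0] pid=1, cat=LS → no match; dropped.
- t1[1] pid=7, cat=LS → 1 match(es) in t2 → 1 row(s).
- t1[2] pid=1, cat=LS → no match; dropped.
- t1[3] pid=2, cat=LS → 2 match(es) in t2 → 2 row(s).
- t1[4] pid=7, cat=LS → 1 match(es) in t2 → 1 row(s).
- t1[5] pid=NULL, cat=AX → no match; dropped.
After projecting and ordering:
t1.pid | t2.doctor | t2.bill | t2.cat
2 | Mona | 337 | LS
2 | Uma | 113 | LS
7 | Yara | 73 | LS
7 | Yara | 73 | LS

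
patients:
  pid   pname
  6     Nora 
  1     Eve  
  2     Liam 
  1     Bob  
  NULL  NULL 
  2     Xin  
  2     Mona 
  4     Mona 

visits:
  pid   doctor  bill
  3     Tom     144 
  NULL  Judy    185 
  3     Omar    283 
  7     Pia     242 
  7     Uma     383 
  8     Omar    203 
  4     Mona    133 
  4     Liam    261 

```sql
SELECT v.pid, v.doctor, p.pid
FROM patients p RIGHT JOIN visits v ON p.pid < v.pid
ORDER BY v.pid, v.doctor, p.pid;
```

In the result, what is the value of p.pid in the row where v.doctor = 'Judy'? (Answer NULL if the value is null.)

NULL

RIGHT JOIN keeps every row from `visits`; unmatched rows get NULL for `patients`'s columns.
Matching on p.pid < v.pid. A NULL in a compared column never satisfies the condition.
Matched pairs: 41; unmatched v rows kept: 1.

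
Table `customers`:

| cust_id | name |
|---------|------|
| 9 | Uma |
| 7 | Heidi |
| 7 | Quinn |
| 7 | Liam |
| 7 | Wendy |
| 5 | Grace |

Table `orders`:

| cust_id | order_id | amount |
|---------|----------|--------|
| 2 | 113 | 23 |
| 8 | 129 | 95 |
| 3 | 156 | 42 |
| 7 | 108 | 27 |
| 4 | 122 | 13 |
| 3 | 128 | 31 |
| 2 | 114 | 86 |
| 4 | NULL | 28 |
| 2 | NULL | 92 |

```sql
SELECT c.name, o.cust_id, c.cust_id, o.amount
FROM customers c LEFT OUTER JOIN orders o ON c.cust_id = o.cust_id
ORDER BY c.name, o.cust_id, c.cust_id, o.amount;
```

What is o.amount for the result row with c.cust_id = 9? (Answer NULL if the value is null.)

NULL

LEFT JOIN keeps every row from `customers`; unmatched rows get NULL for `orders`'s columns.
Matching on c.cust_id = o.cust_id.
- cust_id=9: no o row matches, row kept with o columns NULL.
- cust_id=7: 1 matching o row(s), so 1 row(s) emitted.
- cust_id=7: 1 matching o row(s), so 1 row(s) emitted.
- cust_id=7: 1 matching o row(s), so 1 row(s) emitted.
- cust_id=7: 1 matching o row(s), so 1 row(s) emitted.
- cust_id=5: no o row matches, row kept with o columns NULL.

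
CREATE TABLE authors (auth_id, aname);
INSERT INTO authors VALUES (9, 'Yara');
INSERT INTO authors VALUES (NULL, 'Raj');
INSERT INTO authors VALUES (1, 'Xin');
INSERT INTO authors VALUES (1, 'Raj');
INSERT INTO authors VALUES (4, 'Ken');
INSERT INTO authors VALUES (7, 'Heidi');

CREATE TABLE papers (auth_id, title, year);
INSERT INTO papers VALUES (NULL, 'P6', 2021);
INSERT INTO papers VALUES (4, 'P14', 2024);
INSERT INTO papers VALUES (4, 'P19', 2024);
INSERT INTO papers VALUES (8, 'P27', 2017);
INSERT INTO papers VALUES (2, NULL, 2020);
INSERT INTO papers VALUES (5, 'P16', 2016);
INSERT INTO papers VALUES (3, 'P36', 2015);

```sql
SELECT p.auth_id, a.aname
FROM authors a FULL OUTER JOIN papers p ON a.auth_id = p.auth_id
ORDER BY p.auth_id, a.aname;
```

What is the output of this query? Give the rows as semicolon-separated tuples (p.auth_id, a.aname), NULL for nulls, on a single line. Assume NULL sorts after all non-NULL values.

(2, NULL); (3, NULL); (4, Ken); (4, Ken); (5, NULL); (8, NULL); (NULL, Heidi); (NULL, Raj); (NULL, Raj); (NULL, Xin); (NULL, Yara); (NULL, NULL)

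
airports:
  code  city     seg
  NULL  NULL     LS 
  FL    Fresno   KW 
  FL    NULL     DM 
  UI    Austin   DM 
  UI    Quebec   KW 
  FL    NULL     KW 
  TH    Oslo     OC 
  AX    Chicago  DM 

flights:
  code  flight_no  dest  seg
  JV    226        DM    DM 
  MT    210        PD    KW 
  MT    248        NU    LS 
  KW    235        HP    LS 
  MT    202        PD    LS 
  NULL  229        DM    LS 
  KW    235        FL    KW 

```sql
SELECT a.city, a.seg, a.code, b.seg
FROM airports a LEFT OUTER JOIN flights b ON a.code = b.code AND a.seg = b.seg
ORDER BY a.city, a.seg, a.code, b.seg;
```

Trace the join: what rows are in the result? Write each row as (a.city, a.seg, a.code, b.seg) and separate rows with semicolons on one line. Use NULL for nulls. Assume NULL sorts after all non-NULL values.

LEFT JOIN keeps every row from `airports`; unmatched rows get NULL for `flights`'s columns.
Matching on a.code = b.code AND a.seg = b.seg. A NULL in a compared column never satisfies the condition.
Matched pairs: 0; unmatched a rows kept: 8.

(Austin, DM, UI, NULL); (Chicago, DM, AX, NULL); (Fresno, KW, FL, NULL); (Oslo, OC, TH, NULL); (Quebec, KW, UI, NULL); (NULL, DM, FL, NULL); (NULL, KW, FL, NULL); (NULL, LS, NULL, NULL)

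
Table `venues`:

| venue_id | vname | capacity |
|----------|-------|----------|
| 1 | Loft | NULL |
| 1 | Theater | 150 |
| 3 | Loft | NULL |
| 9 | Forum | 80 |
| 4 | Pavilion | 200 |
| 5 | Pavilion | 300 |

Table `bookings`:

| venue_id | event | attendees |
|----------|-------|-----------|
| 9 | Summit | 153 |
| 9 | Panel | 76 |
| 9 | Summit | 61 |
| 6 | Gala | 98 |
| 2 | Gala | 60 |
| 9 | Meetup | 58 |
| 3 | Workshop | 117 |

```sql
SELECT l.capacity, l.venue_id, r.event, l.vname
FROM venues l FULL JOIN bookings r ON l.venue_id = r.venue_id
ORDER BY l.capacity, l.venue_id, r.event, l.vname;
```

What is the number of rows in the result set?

11

FULL OUTER JOIN keeps every row from both sides; unmatched rows get NULL for the other side's columns.
Matching on l.venue_id = r.venue_id.
- venue_id=1: no r row matches, row kept with r columns NULL.
- venue_id=1: no r row matches, row kept with r columns NULL.
- venue_id=3: 1 matching r row(s), so 1 row(s) emitted.
- venue_id=9: 4 matching r row(s), so 4 row(s) emitted.
- venue_id=4: no r row matches, row kept with r columns NULL.
- venue_id=5: no r row matches, row kept with r columns NULL.
- 2 r row(s) had no l match → kept, l columns NULL.
Total: 5 matched + 6 padded = 11 rows.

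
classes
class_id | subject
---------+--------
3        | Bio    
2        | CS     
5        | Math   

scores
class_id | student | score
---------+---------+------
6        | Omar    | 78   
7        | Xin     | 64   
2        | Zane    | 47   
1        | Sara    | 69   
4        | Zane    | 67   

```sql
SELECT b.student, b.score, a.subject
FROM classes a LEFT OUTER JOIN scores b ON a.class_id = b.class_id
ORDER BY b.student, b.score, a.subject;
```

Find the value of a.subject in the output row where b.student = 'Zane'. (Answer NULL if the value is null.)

LEFT JOIN keeps every row from `classes`; unmatched rows get NULL for `scores`'s columns.
Matching on a.class_id = b.class_id.
- a (class_id=3) has no partner → padded with NULL.
- a (class_id=2) pairs with 1 row(s) of b.
- a (class_id=5) has no partner → padded with NULL.

CS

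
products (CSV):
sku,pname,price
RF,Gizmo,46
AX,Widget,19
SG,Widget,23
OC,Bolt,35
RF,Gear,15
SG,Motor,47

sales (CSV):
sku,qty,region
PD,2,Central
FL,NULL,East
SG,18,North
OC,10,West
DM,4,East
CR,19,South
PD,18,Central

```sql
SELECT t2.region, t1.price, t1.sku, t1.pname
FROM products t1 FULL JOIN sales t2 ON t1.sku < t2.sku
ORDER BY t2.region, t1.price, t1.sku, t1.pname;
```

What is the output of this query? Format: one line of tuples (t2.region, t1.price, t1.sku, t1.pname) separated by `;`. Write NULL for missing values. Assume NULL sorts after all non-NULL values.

FULL OUTER JOIN keeps every row from both sides; unmatched rows get NULL for the other side's columns.
Matching on t1.sku < t2.sku.
- t1[0] sku=RF → 1 match(es) in t2 → 1 row(s).
- t1[1] sku=AX → 7 match(es) in t2 → 7 row(s).
- t1[2] sku=SG → no match; kept with NULLs on the t2 side.
- t1[3] sku=OC → 3 match(es) in t2 → 3 row(s).
- t1[4] sku=RF → 1 match(es) in t2 → 1 row(s).
- t1[5] sku=SG → no match; kept with NULLs on the t2 side.

(Central, 19, AX, Widget); (Central, 19, AX, Widget); (Central, 35, OC, Bolt); (Central, 35, OC, Bolt); (East, 19, AX, Widget); (East, 19, AX, Widget); (North, 15, RF, Gear); (North, 19, AX, Widget); (North, 35, OC, Bolt); (North, 46, RF, Gizmo); (South, 19, AX, Widget); (West, 19, AX, Widget); (NULL, 23, SG, Widget); (NULL, 47, SG, Motor)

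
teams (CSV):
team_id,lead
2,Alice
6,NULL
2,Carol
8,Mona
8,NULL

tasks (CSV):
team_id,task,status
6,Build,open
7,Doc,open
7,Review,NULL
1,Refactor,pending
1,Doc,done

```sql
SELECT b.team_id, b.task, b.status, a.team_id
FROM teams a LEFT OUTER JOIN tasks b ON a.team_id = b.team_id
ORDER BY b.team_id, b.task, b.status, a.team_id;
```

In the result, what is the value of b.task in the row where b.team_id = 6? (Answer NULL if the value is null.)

Build

LEFT JOIN keeps every row from `teams`; unmatched rows get NULL for `tasks`'s columns.
Matching on a.team_id = b.team_id.
- team_id=2: no b row matches, row kept with b columns NULL.
- team_id=6: 1 matching b row(s), so 1 row(s) emitted.
- team_id=2: no b row matches, row kept with b columns NULL.
- team_id=8: no b row matches, row kept with b columns NULL.
- team_id=8: no b row matches, row kept with b columns NULL.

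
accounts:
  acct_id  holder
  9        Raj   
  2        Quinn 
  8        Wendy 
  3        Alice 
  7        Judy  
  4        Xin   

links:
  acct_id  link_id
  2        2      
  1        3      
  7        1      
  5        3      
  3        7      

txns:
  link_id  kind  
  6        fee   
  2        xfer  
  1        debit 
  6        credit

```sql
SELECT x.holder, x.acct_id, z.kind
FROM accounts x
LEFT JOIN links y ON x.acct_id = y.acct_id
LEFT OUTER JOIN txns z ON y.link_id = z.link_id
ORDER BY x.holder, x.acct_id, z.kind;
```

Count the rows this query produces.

6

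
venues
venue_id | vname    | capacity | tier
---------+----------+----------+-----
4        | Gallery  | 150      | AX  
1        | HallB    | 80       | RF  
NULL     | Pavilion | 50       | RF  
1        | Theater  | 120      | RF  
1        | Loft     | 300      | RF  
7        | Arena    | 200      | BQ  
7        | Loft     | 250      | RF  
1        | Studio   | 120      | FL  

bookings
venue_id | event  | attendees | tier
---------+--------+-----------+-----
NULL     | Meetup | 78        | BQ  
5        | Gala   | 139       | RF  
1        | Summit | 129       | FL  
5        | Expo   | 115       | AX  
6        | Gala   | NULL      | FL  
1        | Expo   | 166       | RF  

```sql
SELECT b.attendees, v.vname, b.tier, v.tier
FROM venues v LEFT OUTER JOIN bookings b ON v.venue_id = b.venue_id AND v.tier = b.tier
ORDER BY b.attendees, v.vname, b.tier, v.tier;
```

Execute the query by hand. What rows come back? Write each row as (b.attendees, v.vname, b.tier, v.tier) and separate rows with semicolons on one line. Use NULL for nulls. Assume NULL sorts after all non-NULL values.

(129, Studio, FL, FL); (166, HallB, RF, RF); (166, Loft, RF, RF); (166, Theater, RF, RF); (NULL, Arena, NULL, BQ); (NULL, Gallery, NULL, AX); (NULL, Loft, NULL, RF); (NULL, Pavilion, NULL, RF)

LEFT JOIN keeps every row from `venues`; unmatched rows get NULL for `bookings`'s columns.
Matching on v.venue_id = b.venue_id AND v.tier = b.tier. A NULL in a compared column never satisfies the condition.
- v (venue_id=4, tier=AX) has no partner → padded with NULL.
- v (venue_id=1, tier=RF) pairs with 1 row(s) of b.
- v (venue_id=NULL, tier=RF) has no partner → padded with NULL.
- v (venue_id=1, tier=RF) pairs with 1 row(s) of b.
- v (venue_id=1, tier=RF) pairs with 1 row(s) of b.
- v (venue_id=7, tier=BQ) has no partner → padded with NULL.
- v (venue_id=7, tier=RF) has no partner → padded with NULL.
- v (venue_id=1, tier=FL) pairs with 1 row(s) of b.
After projecting and ordering:
b.attendees | v.vname | b.tier | v.tier
129 | Studio | FL | FL
166 | HallB | RF | RF
166 | Loft | RF | RF
166 | Theater | RF | RF
NULL | Arena | NULL | BQ
NULL | Gallery | NULL | AX
NULL | Loft | NULL | RF
NULL | Pavilion | NULL | RF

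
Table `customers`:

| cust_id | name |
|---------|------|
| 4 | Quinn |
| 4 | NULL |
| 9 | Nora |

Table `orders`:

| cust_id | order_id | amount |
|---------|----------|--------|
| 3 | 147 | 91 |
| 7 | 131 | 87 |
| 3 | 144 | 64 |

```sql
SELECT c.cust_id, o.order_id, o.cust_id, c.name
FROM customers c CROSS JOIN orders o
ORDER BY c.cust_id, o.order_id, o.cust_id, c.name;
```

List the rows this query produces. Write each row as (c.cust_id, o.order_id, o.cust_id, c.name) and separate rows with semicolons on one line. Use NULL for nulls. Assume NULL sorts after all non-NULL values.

CROSS JOIN pairs every row of `customers` with every row of `orders`: 3 × 3 = 9 rows.

(4, 131, 7, Quinn); (4, 131, 7, NULL); (4, 144, 3, Quinn); (4, 144, 3, NULL); (4, 147, 3, Quinn); (4, 147, 3, NULL); (9, 131, 7, Nora); (9, 144, 3, Nora); (9, 147, 3, Nora)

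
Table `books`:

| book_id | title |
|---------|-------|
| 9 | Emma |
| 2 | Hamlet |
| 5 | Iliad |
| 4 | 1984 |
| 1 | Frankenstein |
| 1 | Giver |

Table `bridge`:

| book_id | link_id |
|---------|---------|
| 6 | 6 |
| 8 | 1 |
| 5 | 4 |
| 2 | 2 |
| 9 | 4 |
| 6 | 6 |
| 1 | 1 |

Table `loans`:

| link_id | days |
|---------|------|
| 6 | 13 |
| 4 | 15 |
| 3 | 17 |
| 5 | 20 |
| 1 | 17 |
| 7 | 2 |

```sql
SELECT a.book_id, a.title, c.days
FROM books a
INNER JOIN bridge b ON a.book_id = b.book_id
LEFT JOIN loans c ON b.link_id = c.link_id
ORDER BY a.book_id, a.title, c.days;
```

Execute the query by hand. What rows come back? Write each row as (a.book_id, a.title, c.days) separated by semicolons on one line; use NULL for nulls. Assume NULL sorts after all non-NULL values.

Step 1 — a INNER JOIN b on book_id → 5 row(s).
Then LEFT JOIN `loans c` on link_id: each of those 5 rows is kept; rows whose b.link_id has no match in c get NULL for c's columns.

(1, Frankenstein, 17); (1, Giver, 17); (2, Hamlet, NULL); (5, Iliad, 15); (9, Emma, 15)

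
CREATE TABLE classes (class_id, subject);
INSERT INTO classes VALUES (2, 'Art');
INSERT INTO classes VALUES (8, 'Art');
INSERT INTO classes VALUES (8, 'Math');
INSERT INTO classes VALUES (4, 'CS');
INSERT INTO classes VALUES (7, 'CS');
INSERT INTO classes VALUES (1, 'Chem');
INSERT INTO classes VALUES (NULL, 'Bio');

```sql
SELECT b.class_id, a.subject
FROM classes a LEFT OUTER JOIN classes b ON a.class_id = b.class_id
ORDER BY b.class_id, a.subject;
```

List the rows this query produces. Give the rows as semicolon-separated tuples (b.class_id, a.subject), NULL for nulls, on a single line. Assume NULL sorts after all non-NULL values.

LEFT JOIN keeps every row from `classes a`; unmatched rows get NULL for `classes b`'s columns.
Matching on a.class_id = b.class_id. A NULL in a compared column never satisfies the condition.
- a (class_id=2) pairs with 1 row(s) of b.
- a (class_id=8) pairs with 2 row(s) of b.
- a (class_id=8) pairs with 2 row(s) of b.
- a (class_id=4) pairs with 1 row(s) of b.
- a (class_id=7) pairs with 1 row(s) of b.
- a (class_id=1) pairs with 1 row(s) of b.
- a (class_id=NULL) has no partner → padded with NULL.
After projecting and ordering:
b.class_id | a.subject
1 | Chem
2 | Art
4 | CS
7 | CS
8 | Art
8 | Art
8 | Math
8 | Math
NULL | Bio

(1, Chem); (2, Art); (4, CS); (7, CS); (8, Art); (8, Art); (8, Math); (8, Math); (NULL, Bio)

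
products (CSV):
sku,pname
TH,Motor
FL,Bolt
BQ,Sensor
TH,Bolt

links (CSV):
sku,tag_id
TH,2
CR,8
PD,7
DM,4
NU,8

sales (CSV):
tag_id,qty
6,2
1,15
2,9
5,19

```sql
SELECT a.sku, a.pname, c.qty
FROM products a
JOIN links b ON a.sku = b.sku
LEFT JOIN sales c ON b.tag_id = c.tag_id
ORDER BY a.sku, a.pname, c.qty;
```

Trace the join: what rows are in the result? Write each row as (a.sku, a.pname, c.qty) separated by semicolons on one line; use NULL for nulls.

(TH, Bolt, 9); (TH, Motor, 9)

Step 1 — a INNER JOIN b on sku → 2 row(s).
Then LEFT JOIN `sales c` on tag_id: each of those 2 rows is kept; rows whose b.tag_id has no match in c get NULL for c's columns.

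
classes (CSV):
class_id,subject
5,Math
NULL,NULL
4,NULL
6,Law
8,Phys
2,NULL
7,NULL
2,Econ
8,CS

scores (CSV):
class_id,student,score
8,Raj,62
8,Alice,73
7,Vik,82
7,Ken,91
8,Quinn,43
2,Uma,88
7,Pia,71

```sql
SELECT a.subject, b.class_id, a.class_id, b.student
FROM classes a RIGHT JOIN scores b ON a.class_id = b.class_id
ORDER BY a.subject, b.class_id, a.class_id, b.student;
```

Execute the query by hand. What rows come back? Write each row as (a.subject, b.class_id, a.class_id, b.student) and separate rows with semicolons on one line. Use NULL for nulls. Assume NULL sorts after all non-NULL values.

(CS, 8, 8, Alice); (CS, 8, 8, Quinn); (CS, 8, 8, Raj); (Econ, 2, 2, Uma); (Phys, 8, 8, Alice); (Phys, 8, 8, Quinn); (Phys, 8, 8, Raj); (NULL, 2, 2, Uma); (NULL, 7, 7, Ken); (NULL, 7, 7, Pia); (NULL, 7, 7, Vik)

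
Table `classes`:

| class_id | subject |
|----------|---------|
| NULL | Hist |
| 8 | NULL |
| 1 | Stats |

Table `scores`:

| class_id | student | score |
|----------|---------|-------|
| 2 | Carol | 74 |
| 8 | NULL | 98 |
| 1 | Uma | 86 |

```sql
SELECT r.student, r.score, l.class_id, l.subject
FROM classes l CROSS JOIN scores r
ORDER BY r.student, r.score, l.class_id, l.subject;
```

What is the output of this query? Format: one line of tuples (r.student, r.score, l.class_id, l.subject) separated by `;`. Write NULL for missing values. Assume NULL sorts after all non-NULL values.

(Carol, 74, 1, Stats); (Carol, 74, 8, NULL); (Carol, 74, NULL, Hist); (Uma, 86, 1, Stats); (Uma, 86, 8, NULL); (Uma, 86, NULL, Hist); (NULL, 98, 1, Stats); (NULL, 98, 8, NULL); (NULL, 98, NULL, Hist)

CROSS JOIN pairs every row of `classes` with every row of `scores`: 3 × 3 = 9 rows.
After projecting and ordering:
r.student | r.score | l.class_id | l.subject
Carol | 74 | 1 | Stats
Carol | 74 | 8 | NULL
Carol | 74 | NULL | Hist
Uma | 86 | 1 | Stats
Uma | 86 | 8 | NULL
Uma | 86 | NULL | Hist
NULL | 98 | 1 | Stats
NULL | 98 | 8 | NULL
NULL | 98 | NULL | Hist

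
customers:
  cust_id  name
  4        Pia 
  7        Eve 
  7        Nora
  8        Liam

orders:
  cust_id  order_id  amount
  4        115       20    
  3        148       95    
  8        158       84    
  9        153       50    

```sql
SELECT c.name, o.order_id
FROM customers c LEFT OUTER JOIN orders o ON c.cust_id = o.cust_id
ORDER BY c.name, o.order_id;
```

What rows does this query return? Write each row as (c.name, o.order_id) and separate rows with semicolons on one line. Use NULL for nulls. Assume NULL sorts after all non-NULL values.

LEFT JOIN keeps every row from `customers`; unmatched rows get NULL for `orders`'s columns.
Matching on c.cust_id = o.cust_id.
- c[0] cust_id=4 → 1 match(es) in o → 1 row(s).
- c[1] cust_id=7 → no match; kept with NULLs on the o side.
- c[2] cust_id=7 → no match; kept with NULLs on the o side.
- c[3] cust_id=8 → 1 match(es) in o → 1 row(s).
After projecting and ordering:
c.name | o.order_id
Eve | NULL
Liam | 158
Nora | NULL
Pia | 115

(Eve, NULL); (Liam, 158); (Nora, NULL); (Pia, 115)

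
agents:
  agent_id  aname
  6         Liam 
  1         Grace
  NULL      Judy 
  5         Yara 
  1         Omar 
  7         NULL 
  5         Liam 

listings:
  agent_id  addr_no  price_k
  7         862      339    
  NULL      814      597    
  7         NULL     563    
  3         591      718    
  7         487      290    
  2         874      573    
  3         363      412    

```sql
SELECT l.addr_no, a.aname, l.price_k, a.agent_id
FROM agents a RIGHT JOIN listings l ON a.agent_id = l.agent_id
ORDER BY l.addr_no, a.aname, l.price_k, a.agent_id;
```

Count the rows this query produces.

RIGHT JOIN keeps every row from `listings`; unmatched rows get NULL for `agents`'s columns.
Matching on a.agent_id = l.agent_id. A NULL in a compared column never satisfies the condition.
Matched pairs: 3; unmatched l rows kept: 4.
Total: 3 matched + 4 padded = 7 rows.

7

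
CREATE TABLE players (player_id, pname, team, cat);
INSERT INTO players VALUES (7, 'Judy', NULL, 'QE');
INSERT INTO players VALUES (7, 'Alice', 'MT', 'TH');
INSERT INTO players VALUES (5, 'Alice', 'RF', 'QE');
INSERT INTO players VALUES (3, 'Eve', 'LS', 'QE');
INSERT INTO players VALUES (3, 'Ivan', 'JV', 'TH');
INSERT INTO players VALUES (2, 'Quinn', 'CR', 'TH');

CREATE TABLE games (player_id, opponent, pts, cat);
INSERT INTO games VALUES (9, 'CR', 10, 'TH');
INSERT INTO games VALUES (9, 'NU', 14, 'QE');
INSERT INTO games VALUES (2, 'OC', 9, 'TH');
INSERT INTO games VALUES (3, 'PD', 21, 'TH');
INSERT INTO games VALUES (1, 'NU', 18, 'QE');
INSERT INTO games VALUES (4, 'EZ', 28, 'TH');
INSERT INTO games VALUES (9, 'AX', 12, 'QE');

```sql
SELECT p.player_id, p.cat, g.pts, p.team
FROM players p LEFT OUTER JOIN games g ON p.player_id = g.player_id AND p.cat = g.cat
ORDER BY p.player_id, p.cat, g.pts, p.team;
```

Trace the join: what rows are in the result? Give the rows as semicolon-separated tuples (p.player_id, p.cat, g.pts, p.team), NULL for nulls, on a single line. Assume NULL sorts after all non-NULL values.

LEFT JOIN keeps every row from `players`; unmatched rows get NULL for `games`'s columns.
Matching on p.player_id = g.player_id AND p.cat = g.cat.
Matched pairs: 2; unmatched p rows kept: 4.

(2, TH, 9, CR); (3, QE, NULL, LS); (3, TH, 21, JV); (5, QE, NULL, RF); (7, QE, NULL, NULL); (7, TH, NULL, MT)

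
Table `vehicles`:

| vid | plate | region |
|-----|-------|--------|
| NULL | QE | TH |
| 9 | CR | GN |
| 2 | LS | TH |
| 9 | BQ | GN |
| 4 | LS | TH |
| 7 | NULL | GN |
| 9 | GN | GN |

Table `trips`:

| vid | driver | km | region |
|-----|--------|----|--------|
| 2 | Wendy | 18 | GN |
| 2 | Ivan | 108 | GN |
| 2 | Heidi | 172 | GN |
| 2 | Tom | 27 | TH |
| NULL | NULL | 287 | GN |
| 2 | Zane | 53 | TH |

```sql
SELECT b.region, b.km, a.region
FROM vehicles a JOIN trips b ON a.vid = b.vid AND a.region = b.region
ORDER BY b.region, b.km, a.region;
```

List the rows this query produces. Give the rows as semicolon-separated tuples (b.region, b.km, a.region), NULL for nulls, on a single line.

(TH, 27, TH); (TH, 53, TH)

INNER JOIN keeps only pairs where the ON condition holds.
Matching on a.vid = b.vid AND a.region = b.region. A NULL in a compared column never satisfies the condition.
- a[0] vid=NULL, region=TH → no match; dropped.
- a[1] vid=9, region=GN → no match; dropped.
- a[2] vid=2, region=TH → 2 match(es) in b → 2 row(s).
- a[3] vid=9, region=GN → no match; dropped.
- a[4] vid=4, region=TH → no match; dropped.
- a[5] vid=7, region=GN → no match; dropped.
- a[6] vid=9, region=GN → no match; dropped.
After projecting and ordering:
b.region | b.km | a.region
TH | 27 | TH
TH | 53 | TH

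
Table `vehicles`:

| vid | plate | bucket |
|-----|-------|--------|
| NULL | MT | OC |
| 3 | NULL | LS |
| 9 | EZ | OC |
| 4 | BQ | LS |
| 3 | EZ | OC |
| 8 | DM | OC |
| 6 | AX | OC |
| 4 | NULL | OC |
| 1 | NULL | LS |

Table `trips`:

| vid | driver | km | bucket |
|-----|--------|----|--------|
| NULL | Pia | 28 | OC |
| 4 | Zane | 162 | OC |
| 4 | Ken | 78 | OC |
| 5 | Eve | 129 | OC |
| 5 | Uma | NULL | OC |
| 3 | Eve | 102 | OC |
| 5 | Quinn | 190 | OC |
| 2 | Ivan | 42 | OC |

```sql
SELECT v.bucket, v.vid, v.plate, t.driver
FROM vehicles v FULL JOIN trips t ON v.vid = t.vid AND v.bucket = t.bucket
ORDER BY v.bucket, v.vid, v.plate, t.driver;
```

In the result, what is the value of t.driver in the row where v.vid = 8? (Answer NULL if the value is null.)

NULL

FULL OUTER JOIN keeps every row from both sides; unmatched rows get NULL for the other side's columns.
Matching on v.vid = t.vid AND v.bucket = t.bucket. A NULL in a compared column never satisfies the condition.
- v row (vid=NULL, bucket=OC): no match → kept, t columns NULL.
- v row (vid=3, bucket=LS): no match → kept, t columns NULL.
- v row (vid=9, bucket=OC): no match → kept, t columns NULL.
- v row (vid=4, bucket=LS): no match → kept, t columns NULL.
- v row (vid=3, bucket=OC): matches 1 t row(s) → 1 output row(s).
- v row (vid=8, bucket=OC): no match → kept, t columns NULL.
- v row (vid=6, bucket=OC): no match → kept, t columns NULL.
- v row (vid=4, bucket=OC): matches 2 t row(s) → 2 output row(s).
- v row (vid=1, bucket=LS): no match → kept, t columns NULL.
- 5 t row(s) had no v match → kept, v columns NULL.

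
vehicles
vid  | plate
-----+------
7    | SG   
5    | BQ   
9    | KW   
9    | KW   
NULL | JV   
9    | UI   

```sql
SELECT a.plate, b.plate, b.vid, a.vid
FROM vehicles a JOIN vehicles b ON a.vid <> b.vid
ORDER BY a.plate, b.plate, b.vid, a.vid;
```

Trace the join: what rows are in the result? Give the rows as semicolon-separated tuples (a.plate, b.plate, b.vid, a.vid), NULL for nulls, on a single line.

INNER JOIN keeps only pairs where the ON condition holds.
Matching on a.vid <> b.vid. A NULL in a compared column never satisfies the condition.
- a[0] vid=7 → 4 match(es) in b → 4 row(s).
- a[1] vid=5 → 4 match(es) in b → 4 row(s).
- a[2] vid=9 → 2 match(es) in b → 2 row(s).
- a[3] vid=9 → 2 match(es) in b → 2 row(s).
- a[4] vid=NULL → no match; dropped.
- a[5] vid=9 → 2 match(es) in b → 2 row(s).

(BQ, KW, 9, 5); (BQ, KW, 9, 5); (BQ, SG, 7, 5); (BQ, UI, 9, 5); (KW, BQ, 5, 9); (KW, BQ, 5, 9); (KW, SG, 7, 9); (KW, SG, 7, 9); (SG, BQ, 5, 7); (SG, KW, 9, 7); (SG, KW, 9, 7); (SG, UI, 9, 7); (UI, BQ, 5, 9); (UI, SG, 7, 9)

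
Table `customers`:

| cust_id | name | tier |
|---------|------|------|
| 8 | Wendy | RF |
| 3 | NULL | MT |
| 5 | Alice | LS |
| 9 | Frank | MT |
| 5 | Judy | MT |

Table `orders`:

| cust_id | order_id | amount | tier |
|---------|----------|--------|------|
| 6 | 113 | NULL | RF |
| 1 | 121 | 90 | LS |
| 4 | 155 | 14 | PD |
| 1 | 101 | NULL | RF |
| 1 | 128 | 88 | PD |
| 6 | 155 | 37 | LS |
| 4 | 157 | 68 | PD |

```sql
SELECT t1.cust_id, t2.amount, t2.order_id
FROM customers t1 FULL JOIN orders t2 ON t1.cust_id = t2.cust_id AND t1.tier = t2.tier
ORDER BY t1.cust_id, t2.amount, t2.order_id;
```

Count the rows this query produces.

FULL OUTER JOIN keeps every row from both sides; unmatched rows get NULL for the other side's columns.
Matching on t1.cust_id = t2.cust_id AND t1.tier = t2.tier.
- t1 row (cust_id=8, tier=RF): no match → kept, t2 columns NULL.
- t1 row (cust_id=3, tier=MT): no match → kept, t2 columns NULL.
- t1 row (cust_id=5, tier=LS): no match → kept, t2 columns NULL.
- t1 row (cust_id=9, tier=MT): no match → kept, t2 columns NULL.
- t1 row (cust_id=5, tier=MT): no match → kept, t2 columns NULL.
- plus 7 unmatched t2 row(s), each kept with NULL t1 columns.
Total: 0 matched + 12 padded = 12 rows.

12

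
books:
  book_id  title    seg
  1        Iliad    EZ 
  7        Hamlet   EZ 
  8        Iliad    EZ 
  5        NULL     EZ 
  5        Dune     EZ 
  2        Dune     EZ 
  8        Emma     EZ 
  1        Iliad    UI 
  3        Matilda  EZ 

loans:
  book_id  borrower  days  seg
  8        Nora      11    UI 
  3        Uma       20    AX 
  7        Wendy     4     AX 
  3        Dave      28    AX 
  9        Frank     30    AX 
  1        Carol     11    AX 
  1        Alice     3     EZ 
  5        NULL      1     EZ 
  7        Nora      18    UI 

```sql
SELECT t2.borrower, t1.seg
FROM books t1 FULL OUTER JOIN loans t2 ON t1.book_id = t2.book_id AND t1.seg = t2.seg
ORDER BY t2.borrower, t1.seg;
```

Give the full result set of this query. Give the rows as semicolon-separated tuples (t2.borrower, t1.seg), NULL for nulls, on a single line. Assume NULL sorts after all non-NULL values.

(Alice, EZ); (Carol, NULL); (Dave, NULL); (Frank, NULL); (Nora, NULL); (Nora, NULL); (Uma, NULL); (Wendy, NULL); (NULL, EZ); (NULL, EZ); (NULL, EZ); (NULL, EZ); (NULL, EZ); (NULL, EZ); (NULL, EZ); (NULL, UI)

FULL OUTER JOIN keeps every row from both sides; unmatched rows get NULL for the other side's columns.
Matching on t1.book_id = t2.book_id AND t1.seg = t2.seg.
- t1[0] book_id=1, seg=EZ → 1 match(es) in t2 → 1 row(s).
- t1[1] book_id=7, seg=EZ → no match; kept with NULLs on the t2 side.
- t1[2] book_id=8, seg=EZ → no match; kept with NULLs on the t2 side.
- t1[3] book_id=5, seg=EZ → 1 match(es) in t2 → 1 row(s).
- t1[4] book_id=5, seg=EZ → 1 match(es) in t2 → 1 row(s).
- t1[5] book_id=2, seg=EZ → no match; kept with NULLs on the t2 side.
- t1[6] book_id=8, seg=EZ → no match; kept with NULLs on the t2 side.
- t1[7] book_id=1, seg=UI → no match; kept with NULLs on the t2 side.
- t1[8] book_id=3, seg=EZ → no match; kept with NULLs on the t2 side.
- 7 row(s) from t2 found no t1 partner → padded with NULL.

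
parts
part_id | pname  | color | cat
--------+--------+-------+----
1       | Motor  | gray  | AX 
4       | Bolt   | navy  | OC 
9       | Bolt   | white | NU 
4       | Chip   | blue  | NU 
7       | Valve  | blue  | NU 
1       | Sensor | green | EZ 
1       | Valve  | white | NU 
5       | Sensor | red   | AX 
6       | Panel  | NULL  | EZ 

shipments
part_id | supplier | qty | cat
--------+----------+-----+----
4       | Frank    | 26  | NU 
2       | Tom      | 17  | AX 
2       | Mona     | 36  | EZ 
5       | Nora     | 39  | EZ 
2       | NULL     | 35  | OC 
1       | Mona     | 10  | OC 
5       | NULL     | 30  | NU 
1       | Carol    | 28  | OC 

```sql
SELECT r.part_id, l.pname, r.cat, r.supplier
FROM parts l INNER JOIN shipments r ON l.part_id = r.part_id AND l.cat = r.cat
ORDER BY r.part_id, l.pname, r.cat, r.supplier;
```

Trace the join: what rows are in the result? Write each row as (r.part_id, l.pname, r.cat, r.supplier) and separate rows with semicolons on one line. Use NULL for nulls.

INNER JOIN keeps only pairs where the ON condition holds.
Matching on l.part_id = r.part_id AND l.cat = r.cat.
- l[0] part_id=1, cat=AX → no match; dropped.
- l[1] part_id=4, cat=OC → no match; dropped.
- l[2] part_id=9, cat=NU → no match; dropped.
- l[3] part_id=4, cat=NU → 1 match(es) in r → 1 row(s).
- l[4] part_id=7, cat=NU → no match; dropped.
- l[5] part_id=1, cat=EZ → no match; dropped.
- l[6] part_id=1, cat=NU → no match; dropped.
- l[7] part_id=5, cat=AX → no match; dropped.
- l[8] part_id=6, cat=EZ → no match; dropped.
After projecting and ordering:
r.part_id | l.pname | r.cat | r.supplier
4 | Chip | NU | Frank

(4, Chip, NU, Frank)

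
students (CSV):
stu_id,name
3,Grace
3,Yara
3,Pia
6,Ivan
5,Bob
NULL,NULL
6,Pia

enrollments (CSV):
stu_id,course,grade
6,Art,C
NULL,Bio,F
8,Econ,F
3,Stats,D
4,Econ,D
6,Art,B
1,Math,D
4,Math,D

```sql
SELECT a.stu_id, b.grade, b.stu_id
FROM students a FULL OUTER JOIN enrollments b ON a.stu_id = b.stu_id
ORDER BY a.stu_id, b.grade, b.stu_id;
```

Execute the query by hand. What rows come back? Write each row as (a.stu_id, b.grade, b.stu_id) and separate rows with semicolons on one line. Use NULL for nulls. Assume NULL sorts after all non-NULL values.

(3, D, 3); (3, D, 3); (3, D, 3); (5, NULL, NULL); (6, B, 6); (6, B, 6); (6, C, 6); (6, C, 6); (NULL, D, 1); (NULL, D, 4); (NULL, D, 4); (NULL, F, 8); (NULL, F, NULL); (NULL, NULL, NULL)

FULL OUTER JOIN keeps every row from both sides; unmatched rows get NULL for the other side's columns.
Matching on a.stu_id = b.stu_id. A NULL in a compared column never satisfies the condition.
- stu_id=3: 1 matching b row(s), so 1 row(s) emitted.
- stu_id=3: 1 matching b row(s), so 1 row(s) emitted.
- stu_id=3: 1 matching b row(s), so 1 row(s) emitted.
- stu_id=6: 2 matching b row(s), so 2 row(s) emitted.
- stu_id=5: no b row matches, row kept with b columns NULL.
- stu_id=NULL: no b row matches, row kept with b columns NULL.
- stu_id=6: 2 matching b row(s), so 2 row(s) emitted.
- 5 row(s) from b found no a partner → padded with NULL.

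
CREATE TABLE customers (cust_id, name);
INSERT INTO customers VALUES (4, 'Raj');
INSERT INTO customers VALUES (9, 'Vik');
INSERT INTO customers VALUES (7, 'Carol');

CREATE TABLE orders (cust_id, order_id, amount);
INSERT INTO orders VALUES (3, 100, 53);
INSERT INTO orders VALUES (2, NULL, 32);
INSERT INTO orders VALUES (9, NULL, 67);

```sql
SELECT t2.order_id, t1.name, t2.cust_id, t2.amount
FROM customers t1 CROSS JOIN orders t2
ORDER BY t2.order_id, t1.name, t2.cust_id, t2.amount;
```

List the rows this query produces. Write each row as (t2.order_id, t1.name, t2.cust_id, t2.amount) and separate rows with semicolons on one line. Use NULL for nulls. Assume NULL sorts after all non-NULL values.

(100, Carol, 3, 53); (100, Raj, 3, 53); (100, Vik, 3, 53); (NULL, Carol, 2, 32); (NULL, Carol, 9, 67); (NULL, Raj, 2, 32); (NULL, Raj, 9, 67); (NULL, Vik, 2, 32); (NULL, Vik, 9, 67)

CROSS JOIN pairs every row of `customers` with every row of `orders`: 3 × 3 = 9 rows.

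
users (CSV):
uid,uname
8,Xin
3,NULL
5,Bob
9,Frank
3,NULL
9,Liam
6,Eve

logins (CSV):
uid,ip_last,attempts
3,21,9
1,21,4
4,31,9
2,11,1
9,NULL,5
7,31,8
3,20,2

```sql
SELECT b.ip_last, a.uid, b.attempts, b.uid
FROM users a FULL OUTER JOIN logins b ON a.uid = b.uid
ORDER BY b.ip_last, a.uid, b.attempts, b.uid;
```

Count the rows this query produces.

FULL OUTER JOIN keeps every row from both sides; unmatched rows get NULL for the other side's columns.
Matching on a.uid = b.uid.
Matched pairs: 6; unmatched a rows kept: 3; unmatched b rows kept: 4.
Total: 6 matched + 7 padded = 13 rows.

13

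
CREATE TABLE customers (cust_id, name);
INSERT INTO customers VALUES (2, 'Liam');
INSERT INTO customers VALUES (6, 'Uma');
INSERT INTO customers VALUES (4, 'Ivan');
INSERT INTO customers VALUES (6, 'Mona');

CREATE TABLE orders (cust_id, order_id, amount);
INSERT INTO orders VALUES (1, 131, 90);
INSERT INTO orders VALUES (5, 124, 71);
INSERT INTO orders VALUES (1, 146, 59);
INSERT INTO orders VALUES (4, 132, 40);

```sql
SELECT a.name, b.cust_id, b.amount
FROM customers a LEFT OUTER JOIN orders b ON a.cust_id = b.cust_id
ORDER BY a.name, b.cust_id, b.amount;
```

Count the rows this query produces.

LEFT JOIN keeps every row from `customers`; unmatched rows get NULL for `orders`'s columns.
Matching on a.cust_id = b.cust_id.
- a row (cust_id=2): no match → kept, b columns NULL.
- a row (cust_id=6): no match → kept, b columns NULL.
- a row (cust_id=4): matches 1 b row(s) → 1 output row(s).
- a row (cust_id=6): no match → kept, b columns NULL.
Total: 1 matched + 3 padded = 4 rows.

4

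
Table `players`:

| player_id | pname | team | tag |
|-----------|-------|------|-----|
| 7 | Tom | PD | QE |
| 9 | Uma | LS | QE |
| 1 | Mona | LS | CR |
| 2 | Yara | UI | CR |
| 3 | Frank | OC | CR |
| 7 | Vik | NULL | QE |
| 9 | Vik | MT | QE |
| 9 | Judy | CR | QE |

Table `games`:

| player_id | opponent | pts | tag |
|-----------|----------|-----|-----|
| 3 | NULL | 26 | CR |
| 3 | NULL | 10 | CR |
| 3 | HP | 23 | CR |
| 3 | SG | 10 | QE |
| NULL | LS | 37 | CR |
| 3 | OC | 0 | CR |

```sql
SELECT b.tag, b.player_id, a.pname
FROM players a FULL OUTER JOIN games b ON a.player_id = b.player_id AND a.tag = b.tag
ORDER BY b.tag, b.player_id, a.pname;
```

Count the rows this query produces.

13

FULL OUTER JOIN keeps every row from both sides; unmatched rows get NULL for the other side's columns.
Matching on a.player_id = b.player_id AND a.tag = b.tag. A NULL in a compared column never satisfies the condition.
Matched pairs: 4; unmatched a rows kept: 7; unmatched b rows kept: 2.
Total: 4 matched + 9 padded = 13 rows.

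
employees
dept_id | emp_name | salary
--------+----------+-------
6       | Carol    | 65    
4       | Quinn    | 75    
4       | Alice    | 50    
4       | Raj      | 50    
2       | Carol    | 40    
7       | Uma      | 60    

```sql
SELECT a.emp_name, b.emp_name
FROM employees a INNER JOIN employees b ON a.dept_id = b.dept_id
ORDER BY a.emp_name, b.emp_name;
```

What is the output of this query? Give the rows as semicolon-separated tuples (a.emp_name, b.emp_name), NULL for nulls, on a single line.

INNER JOIN keeps only pairs where the ON condition holds.
Matching on a.dept_id = b.dept_id.
- a row (dept_id=6): matches 1 b row(s) → 1 output row(s).
- a row (dept_id=4): matches 3 b row(s) → 3 output row(s).
- a row (dept_id=4): matches 3 b row(s) → 3 output row(s).
- a row (dept_id=4): matches 3 b row(s) → 3 output row(s).
- a row (dept_id=2): matches 1 b row(s) → 1 output row(s).
- a row (dept_id=7): matches 1 b row(s) → 1 output row(s).

(Alice, Alice); (Alice, Quinn); (Alice, Raj); (Carol, Carol); (Carol, Carol); (Quinn, Alice); (Quinn, Quinn); (Quinn, Raj); (Raj, Alice); (Raj, Quinn); (Raj, Raj); (Uma, Uma)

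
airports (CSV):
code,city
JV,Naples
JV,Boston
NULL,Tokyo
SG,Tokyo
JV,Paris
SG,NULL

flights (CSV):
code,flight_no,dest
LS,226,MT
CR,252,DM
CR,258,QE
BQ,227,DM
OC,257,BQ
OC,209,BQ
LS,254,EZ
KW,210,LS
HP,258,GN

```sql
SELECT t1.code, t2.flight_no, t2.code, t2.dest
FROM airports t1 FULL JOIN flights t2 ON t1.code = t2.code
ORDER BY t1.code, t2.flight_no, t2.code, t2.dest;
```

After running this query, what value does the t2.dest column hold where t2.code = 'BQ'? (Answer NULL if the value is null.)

FULL OUTER JOIN keeps every row from both sides; unmatched rows get NULL for the other side's columns.
Matching on t1.code = t2.code. A NULL in a compared column never satisfies the condition.
- t1 row (code=JV): no match → kept, t2 columns NULL.
- t1 row (code=JV): no match → kept, t2 columns NULL.
- t1 row (code=NULL): no match → kept, t2 columns NULL.
- t1 row (code=SG): no match → kept, t2 columns NULL.
- t1 row (code=JV): no match → kept, t2 columns NULL.
- t1 row (code=SG): no match → kept, t2 columns NULL.
- 9 row(s) from t2 found no t1 partner → padded with NULL.

DM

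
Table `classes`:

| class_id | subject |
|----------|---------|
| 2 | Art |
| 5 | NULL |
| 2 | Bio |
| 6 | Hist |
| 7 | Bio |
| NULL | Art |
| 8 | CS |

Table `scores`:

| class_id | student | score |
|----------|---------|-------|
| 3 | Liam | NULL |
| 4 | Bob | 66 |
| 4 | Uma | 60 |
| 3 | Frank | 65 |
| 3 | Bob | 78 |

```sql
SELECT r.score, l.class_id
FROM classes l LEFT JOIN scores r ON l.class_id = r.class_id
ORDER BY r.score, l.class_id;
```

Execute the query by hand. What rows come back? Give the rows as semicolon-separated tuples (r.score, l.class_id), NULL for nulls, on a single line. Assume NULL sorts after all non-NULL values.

(NULL, 2); (NULL, 2); (NULL, 5); (NULL, 6); (NULL, 7); (NULL, 8); (NULL, NULL)

LEFT JOIN keeps every row from `classes`; unmatched rows get NULL for `scores`'s columns.
Matching on l.class_id = r.class_id. A NULL in a compared column never satisfies the condition.
- l (class_id=2) has no partner → padded with NULL.
- l (class_id=5) has no partner → padded with NULL.
- l (class_id=2) has no partner → padded with NULL.
- l (class_id=6) has no partner → padded with NULL.
- l (class_id=7) has no partner → padded with NULL.
- l (class_id=NULL) has no partner → padded with NULL.
- l (class_id=8) has no partner → padded with NULL.
After projecting and ordering:
r.score | l.class_id
NULL | 2
NULL | 2
NULL | 5
NULL | 6
NULL | 7
NULL | 8
NULL | NULL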